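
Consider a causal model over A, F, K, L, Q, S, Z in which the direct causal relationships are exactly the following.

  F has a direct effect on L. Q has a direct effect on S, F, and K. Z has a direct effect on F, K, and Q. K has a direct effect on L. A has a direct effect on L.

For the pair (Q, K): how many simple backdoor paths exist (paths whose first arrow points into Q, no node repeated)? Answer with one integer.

2

A backdoor path from Q to K is any simple undirected path whose first edge points into Q (i.e. leaves Q via a parent).
Parents of Q: {Z}.
Enumerating:
  P1: Q <- Z -> F -> L <- K
  P2: Q <- Z -> K
That exhausts the simple backdoor paths. Count: 2.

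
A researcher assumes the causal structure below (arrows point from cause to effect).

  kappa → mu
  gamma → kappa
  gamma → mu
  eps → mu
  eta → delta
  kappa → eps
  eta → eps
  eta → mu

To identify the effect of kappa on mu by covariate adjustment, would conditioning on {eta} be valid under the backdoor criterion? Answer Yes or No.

No

Backdoor paths from kappa to mu (paths whose first edge points into kappa):
  P1: kappa <- gamma -> mu
Condition 1 (no descendant of kappa in the set): holds — descendants of kappa are {eps, mu}; none are in {eta}.
Condition 2 (every backdoor path blocked by {eta}):
  P1: open — no interior node is in the conditioning set.
{eta} does not satisfy the backdoor criterion.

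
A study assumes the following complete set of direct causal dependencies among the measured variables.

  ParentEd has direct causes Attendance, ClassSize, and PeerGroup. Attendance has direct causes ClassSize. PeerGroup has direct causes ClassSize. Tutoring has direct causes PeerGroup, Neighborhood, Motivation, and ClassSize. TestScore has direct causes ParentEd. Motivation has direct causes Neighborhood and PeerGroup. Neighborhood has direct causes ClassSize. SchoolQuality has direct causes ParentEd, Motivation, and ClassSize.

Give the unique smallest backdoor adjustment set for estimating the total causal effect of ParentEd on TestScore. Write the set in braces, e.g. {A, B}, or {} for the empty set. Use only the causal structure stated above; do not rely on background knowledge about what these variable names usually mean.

Variables eligible for adjustment (non-descendants of ParentEd, excluding ParentEd and TestScore): {Attendance, ClassSize, Motivation, Neighborhood, PeerGroup, Tutoring}.
Backdoor paths from ParentEd to TestScore:
  (none)
With no backdoor paths the empty set already satisfies the criterion, and it is trivially minimal.

{}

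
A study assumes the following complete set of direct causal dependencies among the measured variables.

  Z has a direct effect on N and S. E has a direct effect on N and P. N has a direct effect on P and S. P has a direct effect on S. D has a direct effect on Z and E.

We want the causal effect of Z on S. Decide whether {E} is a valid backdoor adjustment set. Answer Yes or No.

Backdoor paths from Z to S (paths whose first edge points into Z):
  P1: Z <- D -> E -> N -> P -> S
  P2: Z <- D -> E -> N -> S
  P3: Z <- D -> E -> P <- N -> S
  P4: Z <- D -> E -> P -> S
Condition 1 (no descendant of Z in the set): holds — descendants of Z are {N, P, S}; none are in {E}.
Condition 2 (every backdoor path blocked by {E}):
  P1: blocked at chain node E ∈ conditioning set.
  P2: blocked at chain node E ∈ conditioning set.
  P3: blocked at chain node E ∈ conditioning set.
  P4: blocked at chain node E ∈ conditioning set.
{E} satisfies the backdoor criterion.

Yes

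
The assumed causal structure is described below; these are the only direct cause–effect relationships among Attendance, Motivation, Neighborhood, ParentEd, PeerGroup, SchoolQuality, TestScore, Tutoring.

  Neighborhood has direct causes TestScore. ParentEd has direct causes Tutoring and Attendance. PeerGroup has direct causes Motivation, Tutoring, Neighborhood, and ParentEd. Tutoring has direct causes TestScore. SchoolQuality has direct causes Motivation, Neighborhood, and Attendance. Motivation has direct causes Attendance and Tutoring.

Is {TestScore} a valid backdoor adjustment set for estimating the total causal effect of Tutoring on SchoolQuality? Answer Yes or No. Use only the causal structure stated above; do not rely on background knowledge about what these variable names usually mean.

Backdoor paths from Tutoring to SchoolQuality (paths whose first edge points into Tutoring):
  P1: Tutoring <- TestScore -> Neighborhood -> SchoolQuality
  P2: Tutoring <- TestScore -> Neighborhood -> PeerGroup <- ParentEd <- Attendance -> Motivation -> SchoolQuality
  P3: Tutoring <- TestScore -> Neighborhood -> PeerGroup <- ParentEd <- Attendance -> SchoolQuality
  P4: Tutoring <- TestScore -> Neighborhood -> PeerGroup <- Motivation <- Attendance -> SchoolQuality
  P5: Tutoring <- TestScore -> Neighborhood -> PeerGroup <- Motivation -> SchoolQuality
Condition 1 (no descendant of Tutoring in the set): holds — descendants of Tutoring are {Motivation, ParentEd, PeerGroup, SchoolQuality}; none are in {TestScore}.
Condition 2 (every backdoor path blocked by {TestScore}):
  P1: blocked at fork node TestScore ∈ conditioning set.
  P2: blocked at fork node TestScore ∈ conditioning set.
  P3: blocked at fork node TestScore ∈ conditioning set.
  P4: blocked at fork node TestScore ∈ conditioning set.
  P5: blocked at fork node TestScore ∈ conditioning set.
{TestScore} satisfies the backdoor criterion.

Yes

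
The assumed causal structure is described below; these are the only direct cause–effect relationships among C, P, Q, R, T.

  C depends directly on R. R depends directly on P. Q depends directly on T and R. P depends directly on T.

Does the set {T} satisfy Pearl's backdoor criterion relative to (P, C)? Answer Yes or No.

Backdoor paths from P to C (paths whose first edge points into P):
  P1: P <- T -> Q <- R -> C
Condition 1 (no descendant of P in the set): holds — descendants of P are {C, Q, R}; none are in {T}.
Condition 2 (every backdoor path blocked by {T}):
  P1: blocked at fork node T ∈ conditioning set.
{T} satisfies the backdoor criterion.

Yes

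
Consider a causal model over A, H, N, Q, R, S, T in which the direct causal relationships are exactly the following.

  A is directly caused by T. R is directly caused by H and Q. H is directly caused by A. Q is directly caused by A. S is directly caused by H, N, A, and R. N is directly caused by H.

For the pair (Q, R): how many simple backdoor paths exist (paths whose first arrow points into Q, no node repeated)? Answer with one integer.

A backdoor path from Q to R is any simple undirected path whose first edge points into Q (i.e. leaves Q via a parent).
Parents of Q: {A}.
Enumerating:
  P1: Q <- A -> H -> R
  P2: Q <- A -> H -> N -> S <- R
  P3: Q <- A -> H -> S <- R
  P4: Q <- A -> S <- H -> R
  P5: Q <- A -> S <- R
  P6: Q <- A -> S <- N <- H -> R
That exhausts the simple backdoor paths. Count: 6.

6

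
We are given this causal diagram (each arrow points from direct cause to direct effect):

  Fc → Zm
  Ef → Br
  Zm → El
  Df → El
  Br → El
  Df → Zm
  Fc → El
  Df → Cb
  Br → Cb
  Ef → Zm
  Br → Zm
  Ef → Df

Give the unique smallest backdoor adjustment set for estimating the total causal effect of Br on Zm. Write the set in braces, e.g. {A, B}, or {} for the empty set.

{Ef}

Variables eligible for adjustment (non-descendants of Br, excluding Br and Zm): {Df, Ef, Fc}.
Backdoor paths from Br to Zm:
  P1: Br <- Ef -> Df -> Zm
  P2: Br <- Ef -> Df -> El <- Fc -> Zm
  P3: Br <- Ef -> Df -> El <- Zm
  P4: Br <- Ef -> Zm
The empty set is not sufficient: P1 (Br <- Ef -> Df -> Zm) has no collider blocking it and no conditioned non-collider, so it is open.
Try {Ef}:
  P1: blocked at fork node Ef ∈ conditioning set.
  P2: blocked at fork node Ef ∈ conditioning set.
  P3: blocked at fork node Ef ∈ conditioning set.
  P4: blocked at fork node Ef ∈ conditioning set.
{Ef} contains no descendant of Br and blocks every backdoor path.
No other singleton works — e.g. {Fc} leaves P1 open — so {Ef} is the unique smallest valid adjustment set.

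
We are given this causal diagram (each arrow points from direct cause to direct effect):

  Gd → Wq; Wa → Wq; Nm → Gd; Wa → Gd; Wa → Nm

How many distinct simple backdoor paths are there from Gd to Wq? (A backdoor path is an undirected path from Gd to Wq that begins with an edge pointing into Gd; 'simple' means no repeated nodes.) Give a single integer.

2

A backdoor path from Gd to Wq is any simple undirected path whose first edge points into Gd (i.e. leaves Gd via a parent).
Parents of Gd: {Nm, Wa}.
Enumerating:
  P1: Gd <- Wa -> Wq
  P2: Gd <- Nm <- Wa -> Wq
That exhausts the simple backdoor paths. Count: 2.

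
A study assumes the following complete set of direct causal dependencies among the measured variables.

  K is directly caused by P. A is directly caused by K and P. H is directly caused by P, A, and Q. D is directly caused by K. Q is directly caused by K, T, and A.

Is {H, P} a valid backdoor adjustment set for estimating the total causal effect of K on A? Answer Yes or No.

Backdoor paths from K to A (paths whose first edge points into K):
  P1: K <- P -> A
  P2: K <- P -> H <- A
  P3: K <- P -> H <- Q <- A
Condition 1 (no descendant of K in the set): FAILS — H is a descendant of K.
Condition 2 (every backdoor path blocked by {H, P}):
  P1: blocked at fork node P ∈ conditioning set.
  P2: blocked at fork node P ∈ conditioning set.
  P3: blocked at fork node P ∈ conditioning set.
{H, P} does not satisfy the backdoor criterion.

No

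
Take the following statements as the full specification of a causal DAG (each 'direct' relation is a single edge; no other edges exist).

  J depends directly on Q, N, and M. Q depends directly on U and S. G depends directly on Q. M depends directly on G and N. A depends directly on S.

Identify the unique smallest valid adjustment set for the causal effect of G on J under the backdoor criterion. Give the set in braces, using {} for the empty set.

{Q}

Variables eligible for adjustment (non-descendants of G, excluding G and J): {A, N, Q, S, U}.
Backdoor paths from G to J:
  P1: G <- Q -> J
The empty set is not sufficient: P1 (G <- Q -> J) has no collider blocking it and no conditioned non-collider, so it is open.
Try {Q}:
  P1: blocked at fork node Q ∈ conditioning set.
{Q} contains no descendant of G and blocks every backdoor path.
No other singleton works — e.g. {U} leaves P1 open — so {Q} is the unique smallest valid adjustment set.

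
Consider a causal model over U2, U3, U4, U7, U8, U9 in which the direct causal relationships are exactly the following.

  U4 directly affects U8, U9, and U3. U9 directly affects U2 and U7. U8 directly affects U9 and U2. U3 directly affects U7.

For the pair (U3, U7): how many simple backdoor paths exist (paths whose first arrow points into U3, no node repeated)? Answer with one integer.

A backdoor path from U3 to U7 is any simple undirected path whose first edge points into U3 (i.e. leaves U3 via a parent).
Parents of U3: {U4}.
Enumerating:
  P1: U3 <- U4 -> U8 -> U9 -> U7
  P2: U3 <- U4 -> U8 -> U2 <- U9 -> U7
  P3: U3 <- U4 -> U9 -> U7
That exhausts the simple backdoor paths. Count: 3.

3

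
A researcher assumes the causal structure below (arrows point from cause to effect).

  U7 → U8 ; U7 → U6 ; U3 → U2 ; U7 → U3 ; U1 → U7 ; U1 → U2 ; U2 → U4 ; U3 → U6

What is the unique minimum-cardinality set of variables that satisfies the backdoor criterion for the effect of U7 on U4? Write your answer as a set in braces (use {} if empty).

Variables eligible for adjustment (non-descendants of U7, excluding U7 and U4): {U1}.
Backdoor paths from U7 to U4:
  P1: U7 <- U1 -> U2 -> U4
The empty set is not sufficient: P1 (U7 <- U1 -> U2 -> U4) has no collider blocking it and no conditioned non-collider, so it is open.
Try {U1}:
  P1: blocked at fork node U1 ∈ conditioning set.
{U1} contains no descendant of U7 and blocks every backdoor path.
{U1} is the unique smallest valid adjustment set.

{U1}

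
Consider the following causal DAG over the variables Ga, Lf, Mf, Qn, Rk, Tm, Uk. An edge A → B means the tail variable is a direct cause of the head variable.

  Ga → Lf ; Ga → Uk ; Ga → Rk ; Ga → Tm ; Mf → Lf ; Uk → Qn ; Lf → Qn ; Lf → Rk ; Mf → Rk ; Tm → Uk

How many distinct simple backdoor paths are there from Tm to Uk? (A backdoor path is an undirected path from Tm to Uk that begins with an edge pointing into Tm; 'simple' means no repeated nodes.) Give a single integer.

A backdoor path from Tm to Uk is any simple undirected path whose first edge points into Tm (i.e. leaves Tm via a parent).
Parents of Tm: {Ga}.
Enumerating:
  P1: Tm <- Ga -> Uk
  P2: Tm <- Ga -> Lf -> Qn <- Uk
  P3: Tm <- Ga -> Rk <- Mf -> Lf -> Qn <- Uk
  P4: Tm <- Ga -> Rk <- Lf -> Qn <- Uk
That exhausts the simple backdoor paths. Count: 4.

4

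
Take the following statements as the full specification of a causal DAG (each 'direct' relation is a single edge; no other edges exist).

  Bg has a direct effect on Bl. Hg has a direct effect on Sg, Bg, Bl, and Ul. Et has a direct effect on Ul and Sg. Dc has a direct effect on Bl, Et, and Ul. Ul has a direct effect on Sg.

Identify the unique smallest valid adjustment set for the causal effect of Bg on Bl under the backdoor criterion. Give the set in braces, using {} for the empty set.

{Hg}

Variables eligible for adjustment (non-descendants of Bg, excluding Bg and Bl): {Dc, Et, Hg, Sg, Ul}.
Backdoor paths from Bg to Bl:
  P1: Bg <- Hg -> Ul <- Dc -> Bl
  P2: Bg <- Hg -> Ul <- Et <- Dc -> Bl
  P3: Bg <- Hg -> Ul -> Sg <- Et <- Dc -> Bl
  P4: Bg <- Hg -> Sg <- Et <- Dc -> Bl
  P5: Bg <- Hg -> Sg <- Et -> Ul <- Dc -> Bl
  P6: Bg <- Hg -> Sg <- Ul <- Dc -> Bl
  P7: Bg <- Hg -> Sg <- Ul <- Et <- Dc -> Bl
  P8: Bg <- Hg -> Bl
The empty set is not sufficient: P8 (Bg <- Hg -> Bl) has no collider blocking it and no conditioned non-collider, so it is open.
Try {Hg}:
  P1: blocked at fork node Hg ∈ conditioning set.
  P2: blocked at fork node Hg ∈ conditioning set.
  P3: blocked at fork node Hg ∈ conditioning set.
  P4: blocked at fork node Hg ∈ conditioning set.
  P5: blocked at fork node Hg ∈ conditioning set.
  P6: blocked at fork node Hg ∈ conditioning set.
  P7: blocked at fork node Hg ∈ conditioning set.
  P8: blocked at fork node Hg ∈ conditioning set.
{Hg} contains no descendant of Bg and blocks every backdoor path.
No other singleton works — e.g. {Dc} leaves P8 open — so {Hg} is the unique smallest valid adjustment set.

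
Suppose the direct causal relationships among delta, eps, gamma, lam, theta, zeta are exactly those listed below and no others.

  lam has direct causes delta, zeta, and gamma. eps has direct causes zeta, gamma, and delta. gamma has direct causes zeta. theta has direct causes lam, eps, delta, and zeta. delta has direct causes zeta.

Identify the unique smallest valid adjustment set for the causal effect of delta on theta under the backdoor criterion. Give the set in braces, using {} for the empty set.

{zeta}

Variables eligible for adjustment (non-descendants of delta, excluding delta and theta): {gamma, zeta}.
Backdoor paths from delta to theta:
  P1: delta <- zeta -> gamma -> lam -> theta
  P2: delta <- zeta -> gamma -> eps -> theta
  P3: delta <- zeta -> lam <- gamma -> eps -> theta
  P4: delta <- zeta -> lam -> theta
  P5: delta <- zeta -> eps <- gamma -> lam -> theta
  P6: delta <- zeta -> eps -> theta
  P7: delta <- zeta -> theta
The empty set is not sufficient: P1 (delta <- zeta -> gamma -> lam -> theta) has no collider blocking it and no conditioned non-collider, so it is open.
Try {zeta}:
  P1: blocked at fork node zeta ∈ conditioning set.
  P2: blocked at fork node zeta ∈ conditioning set.
  P3: blocked at fork node zeta ∈ conditioning set.
  P4: blocked at fork node zeta ∈ conditioning set.
  P5: blocked at fork node zeta ∈ conditioning set.
  P6: blocked at fork node zeta ∈ conditioning set.
  P7: blocked at fork node zeta ∈ conditioning set.
{zeta} contains no descendant of delta and blocks every backdoor path.
No other singleton works — e.g. {gamma} leaves P4 open — so {zeta} is the unique smallest valid adjustment set.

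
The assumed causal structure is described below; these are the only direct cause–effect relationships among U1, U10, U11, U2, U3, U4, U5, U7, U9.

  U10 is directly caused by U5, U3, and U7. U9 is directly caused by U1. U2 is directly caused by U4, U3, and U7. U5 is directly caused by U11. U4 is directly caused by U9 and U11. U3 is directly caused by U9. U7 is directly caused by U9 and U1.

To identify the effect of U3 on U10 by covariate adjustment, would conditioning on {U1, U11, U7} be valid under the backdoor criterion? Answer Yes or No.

Yes

Backdoor paths from U3 to U10 (paths whose first edge points into U3):
  P1: U3 <- U9 <- U1 -> U7 -> U10
  P2: U3 <- U9 <- U1 -> U7 -> U2 <- U4 <- U11 -> U5 -> U10
  P3: U3 <- U9 -> U7 -> U10
  P4: U3 <- U9 -> U7 -> U2 <- U4 <- U11 -> U5 -> U10
  P5: U3 <- U9 -> U4 <- U11 -> U5 -> U10
  P6: U3 <- U9 -> U4 -> U2 <- U7 -> U10
Condition 1 (no descendant of U3 in the set): holds — descendants of U3 are {U10, U2}; none are in {U1, U11, U7}.
Condition 2 (every backdoor path blocked by {U1, U11, U7}):
  P1: blocked at fork node U1 ∈ conditioning set.
  P2: blocked at fork node U1 ∈ conditioning set.
  P3: blocked at chain node U7 ∈ conditioning set.
  P4: blocked at chain node U7 ∈ conditioning set.
  P5: blocked at collider U4 (neither it nor any descendant is in the conditioning set).
  P6: blocked at collider U2 (neither it nor any descendant is in the conditioning set).
{U1, U11, U7} satisfies the backdoor criterion.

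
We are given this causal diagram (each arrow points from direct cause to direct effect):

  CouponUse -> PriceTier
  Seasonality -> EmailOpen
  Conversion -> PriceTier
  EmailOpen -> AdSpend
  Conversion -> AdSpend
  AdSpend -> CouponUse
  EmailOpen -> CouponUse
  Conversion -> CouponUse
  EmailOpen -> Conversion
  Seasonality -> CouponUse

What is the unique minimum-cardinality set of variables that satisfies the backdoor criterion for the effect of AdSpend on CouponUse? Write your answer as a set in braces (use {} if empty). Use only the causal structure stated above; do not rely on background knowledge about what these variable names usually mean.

Variables eligible for adjustment (non-descendants of AdSpend, excluding AdSpend and CouponUse): {Conversion, EmailOpen, Seasonality}.
Backdoor paths from AdSpend to CouponUse:
  P1: AdSpend <- EmailOpen <- Seasonality -> CouponUse
  P2: AdSpend <- EmailOpen -> Conversion -> CouponUse
  P3: AdSpend <- EmailOpen -> Conversion -> PriceTier <- CouponUse
  P4: AdSpend <- EmailOpen -> CouponUse
  P5: AdSpend <- Conversion <- EmailOpen <- Seasonality -> CouponUse
  P6: AdSpend <- Conversion <- EmailOpen -> CouponUse
  P7: AdSpend <- Conversion -> CouponUse
  P8: AdSpend <- Conversion -> PriceTier <- CouponUse
The empty set is not sufficient: P1 (AdSpend <- EmailOpen <- Seasonality -> CouponUse) has no collider blocking it and no conditioned non-collider, so it is open.
Try {Conversion, EmailOpen}:
  P1: blocked at chain node EmailOpen ∈ conditioning set.
  P2: blocked at fork node EmailOpen ∈ conditioning set.
  P3: blocked at fork node EmailOpen ∈ conditioning set.
  P4: blocked at fork node EmailOpen ∈ conditioning set.
  P5: blocked at chain node Conversion ∈ conditioning set.
  P6: blocked at chain node Conversion ∈ conditioning set.
  P7: blocked at fork node Conversion ∈ conditioning set.
  P8: blocked at fork node Conversion ∈ conditioning set.
{Conversion, EmailOpen} contains no descendant of AdSpend and blocks every backdoor path.
Every element of {Conversion, EmailOpen} is needed (dropping Conversion leaves P7 open; dropping EmailOpen leaves P1 open), so no proper subset is valid.
Among all size-2 subsets of the eligible variables, only {Conversion, EmailOpen} blocks every backdoor path, so it is the unique smallest valid adjustment set.

{Conversion, EmailOpen}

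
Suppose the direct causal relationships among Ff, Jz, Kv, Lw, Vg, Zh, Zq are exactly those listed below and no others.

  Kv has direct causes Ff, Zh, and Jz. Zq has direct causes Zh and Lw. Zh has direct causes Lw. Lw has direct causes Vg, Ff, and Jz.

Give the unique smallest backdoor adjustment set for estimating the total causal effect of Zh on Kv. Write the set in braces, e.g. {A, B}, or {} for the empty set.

{Lw}

Variables eligible for adjustment (non-descendants of Zh, excluding Zh and Kv): {Ff, Jz, Lw, Vg}.
Backdoor paths from Zh to Kv:
  P1: Zh <- Lw <- Jz -> Kv
  P2: Zh <- Lw <- Ff -> Kv
The empty set is not sufficient: P1 (Zh <- Lw <- Jz -> Kv) has no collider blocking it and no conditioned non-collider, so it is open.
Try {Lw}:
  P1: blocked at chain node Lw ∈ conditioning set.
  P2: blocked at chain node Lw ∈ conditioning set.
{Lw} contains no descendant of Zh and blocks every backdoor path.
No other singleton works — e.g. {Jz} leaves P2 open — so {Lw} is the unique smallest valid adjustment set.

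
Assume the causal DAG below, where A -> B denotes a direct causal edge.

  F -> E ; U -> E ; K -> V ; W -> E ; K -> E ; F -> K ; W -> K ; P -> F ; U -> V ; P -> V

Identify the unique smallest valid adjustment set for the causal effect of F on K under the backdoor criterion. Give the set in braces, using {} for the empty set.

{}

Variables eligible for adjustment (non-descendants of F, excluding F and K): {P, U, W}.
Backdoor paths from F to K:
  P1: F <- P -> V <- K
  P2: F <- P -> V <- U -> E <- W -> K
  P3: F <- P -> V <- U -> E <- K
Each backdoor path contains an unconditioned collider, so every path is already blocked with the empty conditioning set:
  P1: blocked at collider V (neither it nor any descendant is in the conditioning set).
  P2: blocked at collider V (neither it nor any descendant is in the conditioning set).
  P3: blocked at collider V (neither it nor any descendant is in the conditioning set).
The empty set is therefore the unique smallest valid set.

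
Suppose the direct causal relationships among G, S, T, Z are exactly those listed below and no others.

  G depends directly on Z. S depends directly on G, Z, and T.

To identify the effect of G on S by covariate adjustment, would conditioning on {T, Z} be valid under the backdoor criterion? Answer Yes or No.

Backdoor paths from G to S (paths whose first edge points into G):
  P1: G <- Z -> S
Condition 1 (no descendant of G in the set): holds — descendants of G are {S}; none are in {T, Z}.
Condition 2 (every backdoor path blocked by {T, Z}):
  P1: blocked at fork node Z ∈ conditioning set.
{T, Z} satisfies the backdoor criterion.

Yes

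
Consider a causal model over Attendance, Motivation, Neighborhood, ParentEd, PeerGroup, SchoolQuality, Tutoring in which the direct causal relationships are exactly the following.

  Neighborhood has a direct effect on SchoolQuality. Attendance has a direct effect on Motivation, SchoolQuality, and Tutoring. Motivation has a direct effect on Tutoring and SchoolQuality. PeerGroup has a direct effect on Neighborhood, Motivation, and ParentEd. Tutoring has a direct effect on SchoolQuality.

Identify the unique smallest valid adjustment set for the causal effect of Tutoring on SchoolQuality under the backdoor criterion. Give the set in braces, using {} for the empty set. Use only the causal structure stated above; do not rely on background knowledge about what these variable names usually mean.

{Attendance, Motivation}

Variables eligible for adjustment (non-descendants of Tutoring, excluding Tutoring and SchoolQuality): {Attendance, Motivation, Neighborhood, ParentEd, PeerGroup}.
Backdoor paths from Tutoring to SchoolQuality:
  P1: Tutoring <- Attendance -> Motivation <- PeerGroup -> Neighborhood -> SchoolQuality
  P2: Tutoring <- Attendance -> Motivation -> SchoolQuality
  P3: Tutoring <- Attendance -> SchoolQuality
  P4: Tutoring <- Motivation <- PeerGroup -> Neighborhood -> SchoolQuality
  P5: Tutoring <- Motivation <- Attendance -> SchoolQuality
  P6: Tutoring <- Motivation -> SchoolQuality
The empty set is not sufficient: P2 (Tutoring <- Attendance -> Motivation -> SchoolQuality) has no collider blocking it and no conditioned non-collider, so it is open.
Try {Attendance, Motivation}:
  P1: blocked at fork node Attendance ∈ conditioning set.
  P2: blocked at fork node Attendance ∈ conditioning set.
  P3: blocked at fork node Attendance ∈ conditioning set.
  P4: blocked at chain node Motivation ∈ conditioning set.
  P5: blocked at chain node Motivation ∈ conditioning set.
  P6: blocked at fork node Motivation ∈ conditioning set.
{Attendance, Motivation} contains no descendant of Tutoring and blocks every backdoor path.
Every element of {Attendance, Motivation} is needed (dropping Attendance leaves P1 open; dropping Motivation leaves P4 open), so no proper subset is valid.
Among all size-2 subsets of the eligible variables, only {Attendance, Motivation} blocks every backdoor path, so it is the unique smallest valid adjustment set.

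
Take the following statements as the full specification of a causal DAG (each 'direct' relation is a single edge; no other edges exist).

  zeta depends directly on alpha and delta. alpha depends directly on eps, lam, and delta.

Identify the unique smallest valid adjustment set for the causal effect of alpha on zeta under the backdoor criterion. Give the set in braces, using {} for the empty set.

Variables eligible for adjustment (non-descendants of alpha, excluding alpha and zeta): {delta, eps, lam}.
Backdoor paths from alpha to zeta:
  P1: alpha <- delta -> zeta
The empty set is not sufficient: P1 (alpha <- delta -> zeta) has no collider blocking it and no conditioned non-collider, so it is open.
Try {delta}:
  P1: blocked at fork node delta ∈ conditioning set.
{delta} contains no descendant of alpha and blocks every backdoor path.
No other singleton works — e.g. {eps} leaves P1 open — so {delta} is the unique smallest valid adjustment set.

{delta}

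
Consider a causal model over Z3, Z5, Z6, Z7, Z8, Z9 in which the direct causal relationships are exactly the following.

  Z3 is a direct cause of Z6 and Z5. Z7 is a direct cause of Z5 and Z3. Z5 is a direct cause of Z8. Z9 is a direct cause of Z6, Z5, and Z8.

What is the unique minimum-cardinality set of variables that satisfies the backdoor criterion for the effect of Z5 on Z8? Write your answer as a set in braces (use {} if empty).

Variables eligible for adjustment (non-descendants of Z5, excluding Z5 and Z8): {Z3, Z6, Z7, Z9}.
Backdoor paths from Z5 to Z8:
  P1: Z5 <- Z7 -> Z3 -> Z6 <- Z9 -> Z8
  P2: Z5 <- Z9 -> Z8
  P3: Z5 <- Z3 -> Z6 <- Z9 -> Z8
The empty set is not sufficient: P2 (Z5 <- Z9 -> Z8) has no collider blocking it and no conditioned non-collider, so it is open.
Try {Z9}:
  P1: blocked at collider Z6 (neither it nor any descendant is in the conditioning set).
  P2: blocked at fork node Z9 ∈ conditioning set.
  P3: blocked at collider Z6 (neither it nor any descendant is in the conditioning set).
{Z9} contains no descendant of Z5 and blocks every backdoor path.
No other singleton works — e.g. {Z7} leaves P2 open — so {Z9} is the unique smallest valid adjustment set.

{Z9}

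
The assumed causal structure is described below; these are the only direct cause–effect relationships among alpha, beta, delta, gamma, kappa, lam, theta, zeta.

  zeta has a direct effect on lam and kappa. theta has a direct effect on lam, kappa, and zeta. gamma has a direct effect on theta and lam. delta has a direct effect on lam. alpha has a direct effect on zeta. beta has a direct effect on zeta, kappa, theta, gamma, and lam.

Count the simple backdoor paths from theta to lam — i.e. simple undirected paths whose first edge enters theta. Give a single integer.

8

A backdoor path from theta to lam is any simple undirected path whose first edge points into theta (i.e. leaves theta via a parent).
Parents of theta: {beta, gamma}.
Enumerating:
  P1: theta <- beta -> gamma -> lam
  P2: theta <- beta -> zeta -> lam
  P3: theta <- beta -> kappa <- zeta -> lam
  P4: theta <- beta -> lam
  P5: theta <- gamma <- beta -> zeta -> lam
  P6: theta <- gamma <- beta -> kappa <- zeta -> lam
  P7: theta <- gamma <- beta -> lam
  P8: theta <- gamma -> lam
That exhausts the simple backdoor paths. Count: 8.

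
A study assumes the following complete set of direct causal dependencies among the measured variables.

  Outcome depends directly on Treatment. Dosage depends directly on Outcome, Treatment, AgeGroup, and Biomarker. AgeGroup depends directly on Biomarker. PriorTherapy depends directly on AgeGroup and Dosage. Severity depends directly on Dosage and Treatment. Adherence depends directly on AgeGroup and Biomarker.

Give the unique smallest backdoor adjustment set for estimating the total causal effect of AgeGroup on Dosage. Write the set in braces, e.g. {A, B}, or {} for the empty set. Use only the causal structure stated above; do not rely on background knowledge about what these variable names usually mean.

{Biomarker}

Variables eligible for adjustment (non-descendants of AgeGroup, excluding AgeGroup and Dosage): {Biomarker, Outcome, Treatment}.
Backdoor paths from AgeGroup to Dosage:
  P1: AgeGroup <- Biomarker -> Dosage
The empty set is not sufficient: P1 (AgeGroup <- Biomarker -> Dosage) has no collider blocking it and no conditioned non-collider, so it is open.
Try {Biomarker}:
  P1: blocked at fork node Biomarker ∈ conditioning set.
{Biomarker} contains no descendant of AgeGroup and blocks every backdoor path.
No other singleton works — e.g. {Treatment} leaves P1 open — so {Biomarker} is the unique smallest valid adjustment set.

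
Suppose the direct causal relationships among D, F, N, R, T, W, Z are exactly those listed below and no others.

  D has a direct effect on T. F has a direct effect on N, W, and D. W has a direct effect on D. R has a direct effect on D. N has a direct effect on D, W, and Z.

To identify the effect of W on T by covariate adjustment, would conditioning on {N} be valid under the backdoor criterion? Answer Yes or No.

No

Backdoor paths from W to T (paths whose first edge points into W):
  P1: W <- F -> N -> D -> T
  P2: W <- F -> D -> T
  P3: W <- N <- F -> D -> T
  P4: W <- N -> D -> T
Condition 1 (no descendant of W in the set): holds — descendants of W are {D, T}; none are in {N}.
Condition 2 (every backdoor path blocked by {N}):
  P1: blocked at chain node N ∈ conditioning set.
  P2: open — no interior node is in the conditioning set.
  P3: blocked at chain node N ∈ conditioning set.
  P4: blocked at fork node N ∈ conditioning set.
{N} does not satisfy the backdoor criterion.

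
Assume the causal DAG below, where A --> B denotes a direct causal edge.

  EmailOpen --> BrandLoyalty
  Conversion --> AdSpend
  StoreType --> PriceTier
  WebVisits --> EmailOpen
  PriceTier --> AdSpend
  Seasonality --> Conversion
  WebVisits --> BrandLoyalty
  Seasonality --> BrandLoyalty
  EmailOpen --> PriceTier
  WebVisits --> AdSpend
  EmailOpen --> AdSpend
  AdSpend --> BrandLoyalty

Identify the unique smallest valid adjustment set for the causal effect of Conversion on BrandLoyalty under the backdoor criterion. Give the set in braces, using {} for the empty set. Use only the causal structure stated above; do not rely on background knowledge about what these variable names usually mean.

Variables eligible for adjustment (non-descendants of Conversion, excluding Conversion and BrandLoyalty): {EmailOpen, PriceTier, Seasonality, StoreType, WebVisits}.
Backdoor paths from Conversion to BrandLoyalty:
  P1: Conversion <- Seasonality -> BrandLoyalty
The empty set is not sufficient: P1 (Conversion <- Seasonality -> BrandLoyalty) has no collider blocking it and no conditioned non-collider, so it is open.
Try {Seasonality}:
  P1: blocked at fork node Seasonality ∈ conditioning set.
{Seasonality} contains no descendant of Conversion and blocks every backdoor path.
No other singleton works — e.g. {WebVisits} leaves P1 open — so {Seasonality} is the unique smallest valid adjustment set.

{Seasonality}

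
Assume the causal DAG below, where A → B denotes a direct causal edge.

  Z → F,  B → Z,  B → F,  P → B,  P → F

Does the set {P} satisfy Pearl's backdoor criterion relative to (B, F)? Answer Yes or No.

Yes

Backdoor paths from B to F (paths whose first edge points into B):
  P1: B <- P -> F
Condition 1 (no descendant of B in the set): holds — descendants of B are {F, Z}; none are in {P}.
Condition 2 (every backdoor path blocked by {P}):
  P1: blocked at fork node P ∈ conditioning set.
{P} satisfies the backdoor criterion.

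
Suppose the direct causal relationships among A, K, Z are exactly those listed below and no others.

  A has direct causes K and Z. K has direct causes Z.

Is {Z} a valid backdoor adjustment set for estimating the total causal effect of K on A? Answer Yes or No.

Yes

Backdoor paths from K to A (paths whose first edge points into K):
  P1: K <- Z -> A
Condition 1 (no descendant of K in the set): holds — descendants of K are {A}; none are in {Z}.
Condition 2 (every backdoor path blocked by {Z}):
  P1: blocked at fork node Z ∈ conditioning set.
{Z} satisfies the backdoor criterion.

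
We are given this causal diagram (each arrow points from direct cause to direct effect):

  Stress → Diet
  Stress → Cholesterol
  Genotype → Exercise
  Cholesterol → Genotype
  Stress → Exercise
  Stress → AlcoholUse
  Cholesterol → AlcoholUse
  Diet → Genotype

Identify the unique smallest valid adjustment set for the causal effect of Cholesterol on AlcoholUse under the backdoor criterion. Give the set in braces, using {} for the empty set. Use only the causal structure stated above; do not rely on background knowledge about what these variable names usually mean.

Variables eligible for adjustment (non-descendants of Cholesterol, excluding Cholesterol and AlcoholUse): {Diet, Stress}.
Backdoor paths from Cholesterol to AlcoholUse:
  P1: Cholesterol <- Stress -> AlcoholUse
The empty set is not sufficient: P1 (Cholesterol <- Stress -> AlcoholUse) has no collider blocking it and no conditioned non-collider, so it is open.
Try {Stress}:
  P1: blocked at fork node Stress ∈ conditioning set.
{Stress} contains no descendant of Cholesterol and blocks every backdoor path.
No other singleton works — e.g. {Diet} leaves P1 open — so {Stress} is the unique smallest valid adjustment set.

{Stress}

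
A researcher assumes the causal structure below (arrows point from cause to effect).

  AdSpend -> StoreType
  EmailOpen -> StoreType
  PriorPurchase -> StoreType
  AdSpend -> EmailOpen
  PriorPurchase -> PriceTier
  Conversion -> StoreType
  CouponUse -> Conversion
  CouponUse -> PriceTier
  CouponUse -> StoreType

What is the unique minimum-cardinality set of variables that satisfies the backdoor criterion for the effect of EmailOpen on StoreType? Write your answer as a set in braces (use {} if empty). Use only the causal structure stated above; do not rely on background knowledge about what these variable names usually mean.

{AdSpend}

Variables eligible for adjustment (non-descendants of EmailOpen, excluding EmailOpen and StoreType): {AdSpend, Conversion, CouponUse, PriceTier, PriorPurchase}.
Backdoor paths from EmailOpen to StoreType:
  P1: EmailOpen <- AdSpend -> StoreType
The empty set is not sufficient: P1 (EmailOpen <- AdSpend -> StoreType) has no collider blocking it and no conditioned non-collider, so it is open.
Try {AdSpend}:
  P1: blocked at fork node AdSpend ∈ conditioning set.
{AdSpend} contains no descendant of EmailOpen and blocks every backdoor path.
No other singleton works — e.g. {PriorPurchase} leaves P1 open — so {AdSpend} is the unique smallest valid adjustment set.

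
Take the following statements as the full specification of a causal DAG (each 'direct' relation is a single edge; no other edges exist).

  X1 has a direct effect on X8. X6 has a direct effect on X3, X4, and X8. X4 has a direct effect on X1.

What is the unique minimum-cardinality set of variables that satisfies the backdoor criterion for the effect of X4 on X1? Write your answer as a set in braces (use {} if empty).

{}

Variables eligible for adjustment (non-descendants of X4, excluding X4 and X1): {X3, X6}.
Backdoor paths from X4 to X1:
  P1: X4 <- X6 -> X8 <- X1
Each backdoor path contains an unconditioned collider, so every path is already blocked with the empty conditioning set:
  P1: blocked at collider X8 (neither it nor any descendant is in the conditioning set).
The empty set is therefore the unique smallest valid set.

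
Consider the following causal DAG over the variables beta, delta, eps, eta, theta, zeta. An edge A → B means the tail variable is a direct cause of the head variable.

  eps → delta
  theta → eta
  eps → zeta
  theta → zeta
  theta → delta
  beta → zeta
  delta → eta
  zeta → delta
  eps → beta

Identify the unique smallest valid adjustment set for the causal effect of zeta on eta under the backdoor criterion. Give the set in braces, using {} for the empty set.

{eps, theta}

Variables eligible for adjustment (non-descendants of zeta, excluding zeta and eta): {beta, eps, theta}.
Backdoor paths from zeta to eta:
  P1: zeta <- theta -> delta -> eta
  P2: zeta <- theta -> eta
  P3: zeta <- eps -> delta <- theta -> eta
  P4: zeta <- eps -> delta -> eta
  P5: zeta <- beta <- eps -> delta <- theta -> eta
  P6: zeta <- beta <- eps -> delta -> eta
The empty set is not sufficient: P1 (zeta <- theta -> delta -> eta) has no collider blocking it and no conditioned non-collider, so it is open.
Try {eps, theta}:
  P1: blocked at fork node theta ∈ conditioning set.
  P2: blocked at fork node theta ∈ conditioning set.
  P3: blocked at fork node eps ∈ conditioning set.
  P4: blocked at fork node eps ∈ conditioning set.
  P5: blocked at fork node eps ∈ conditioning set.
  P6: blocked at fork node eps ∈ conditioning set.
{eps, theta} contains no descendant of zeta and blocks every backdoor path.
Every element of {eps, theta} is needed (dropping eps leaves P4 open; dropping theta leaves P1 open), so no proper subset is valid.
Among all size-2 subsets of the eligible variables, only {eps, theta} blocks every backdoor path, so it is the unique smallest valid adjustment set.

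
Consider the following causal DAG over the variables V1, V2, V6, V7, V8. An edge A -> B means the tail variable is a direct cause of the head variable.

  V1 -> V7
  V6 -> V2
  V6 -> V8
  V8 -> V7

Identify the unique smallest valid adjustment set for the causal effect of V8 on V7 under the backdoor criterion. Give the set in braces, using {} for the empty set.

{}

Variables eligible for adjustment (non-descendants of V8, excluding V8 and V7): {V1, V2, V6}.
Backdoor paths from V8 to V7:
  (none)
With no backdoor paths the empty set already satisfies the criterion, and it is trivially minimal.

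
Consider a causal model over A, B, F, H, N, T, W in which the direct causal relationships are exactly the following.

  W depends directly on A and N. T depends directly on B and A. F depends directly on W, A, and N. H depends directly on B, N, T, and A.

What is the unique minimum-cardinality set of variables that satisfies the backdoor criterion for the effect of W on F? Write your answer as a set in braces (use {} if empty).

Variables eligible for adjustment (non-descendants of W, excluding W and F): {A, B, H, N, T}.
Backdoor paths from W to F:
  P1: W <- N -> F
  P2: W <- N -> H <- A -> F
  P3: W <- N -> H <- B -> T <- A -> F
  P4: W <- N -> H <- T <- A -> F
  P5: W <- A -> F
  P6: W <- A -> T <- B -> H <- N -> F
  P7: W <- A -> T -> H <- N -> F
  P8: W <- A -> H <- N -> F
The empty set is not sufficient: P1 (W <- N -> F) has no collider blocking it and no conditioned non-collider, so it is open.
Try {A, N}:
  P1: blocked at fork node N ∈ conditioning set.
  P2: blocked at fork node N ∈ conditioning set.
  P3: blocked at fork node N ∈ conditioning set.
  P4: blocked at fork node N ∈ conditioning set.
  P5: blocked at fork node A ∈ conditioning set.
  P6: blocked at fork node A ∈ conditioning set.
  P7: blocked at fork node A ∈ conditioning set.
  P8: blocked at fork node A ∈ conditioning set.
{A, N} contains no descendant of W and blocks every backdoor path.
Every element of {A, N} is needed (dropping A leaves P5 open; dropping N leaves P1 open), so no proper subset is valid.
Among all size-2 subsets of the eligible variables, only {A, N} blocks every backdoor path, so it is the unique smallest valid adjustment set.

{A, N}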